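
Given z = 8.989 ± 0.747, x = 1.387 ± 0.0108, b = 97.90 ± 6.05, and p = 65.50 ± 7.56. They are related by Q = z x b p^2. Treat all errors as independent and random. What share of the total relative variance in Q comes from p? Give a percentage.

83.2%

(δQ/Q)² = (1·δz/z)² + (1·δx/x)² + (1·δb/b)² + (2·δp/p)²
  z term: (1×0.0831)² = 0.00691
  x term: (1×0.00779)² = 6.06e-05
  b term: (1×0.0618)² = 0.00382
  p term: (2×0.115)² = 0.0533
Total = 0.0641. Share from p = 0.0533/0.0641 = 0.832.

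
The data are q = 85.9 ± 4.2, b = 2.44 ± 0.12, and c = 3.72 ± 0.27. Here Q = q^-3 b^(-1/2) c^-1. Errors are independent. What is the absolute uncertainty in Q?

4.49e-08

Q is a product of powers, so relative uncertainties combine in quadrature:
  (-3·δq/q)² = (-3×0.0489)² = 0.0215;  (−½·δb/b)² = (-0.5×0.0492)² = 0.000605;  (-1·δc/c)² = (-1×0.0726)² = 0.00527
δQ/Q = √(0.0274) = 0.165
Q = 2.72e-07, so δQ = 0.165 × 2.72e-07 = 4.49e-08.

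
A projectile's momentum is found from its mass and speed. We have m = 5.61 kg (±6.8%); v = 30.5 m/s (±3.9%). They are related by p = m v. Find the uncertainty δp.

13.4 kg·m/s

Each factor contributes (exponent × relative error)² to (δp/p)²:
  (1·δm/m)² = (1×0.0680)² = 0.00462;  (1·δv/v)² = (1×0.0390)² = 0.00152
δp/p = √(0.00615) = 0.0784
p = 171 kg·m/s, so δp = 0.0784 × 171 = 13.4 kg·m/s.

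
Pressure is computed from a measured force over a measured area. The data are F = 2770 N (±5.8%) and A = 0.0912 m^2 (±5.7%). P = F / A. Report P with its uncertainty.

Each factor contributes (exponent × relative error)² to (δP/P)²:
  (1·δF/F)² = (1×0.0580)² = 0.00336;  (-1·δA/A)² = (-1×0.0570)² = 0.00325
δP/P = √(0.00661) = 0.0813
P = 30400 Pa, so δP = 0.0813 × 30400 = 2470 Pa.

30400 ± 2470 Pa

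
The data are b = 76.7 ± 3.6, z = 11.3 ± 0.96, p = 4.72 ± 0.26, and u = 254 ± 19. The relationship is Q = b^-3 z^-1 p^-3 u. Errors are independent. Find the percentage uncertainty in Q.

For a monomial Q ∝ b^-3, z^-1, p^-3, u, fractional errors add in quadrature:
  (-3·δb/b)² = (-3×0.0469)² = 0.0198;  (-1·δz/z)² = (-1×0.0850)² = 0.00722;  (-3·δp/p)² = (-3×0.0551)² = 0.0273;  (1·δu/u)² = (1×0.0748)² = 0.00560
δQ/Q = √(0.0599) = 0.245

24.5%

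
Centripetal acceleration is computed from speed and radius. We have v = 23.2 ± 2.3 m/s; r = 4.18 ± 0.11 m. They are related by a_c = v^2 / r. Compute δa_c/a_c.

0.200

For a monomial a_c ∝ v^2, r^-1, fractional errors add in quadrature:
  (2·δv/v)² = (2×0.0991)² = 0.0393;  (-1·δr/r)² = (-1×0.0263)² = 0.000693
δa_c/a_c = √(0.0400) = 0.200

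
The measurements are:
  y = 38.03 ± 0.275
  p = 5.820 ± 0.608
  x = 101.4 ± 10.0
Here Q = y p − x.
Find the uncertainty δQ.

Let w = y·p = 221.3. δw/w = √((1·δy/y)² + (1·δp/p)²) = √(5.23e-05 + 0.0109) = 0.105, so δw = 23.2.
Q = w − x: δQ = √(δw² + δx²) = √(537 + 100) = 25.2

25.2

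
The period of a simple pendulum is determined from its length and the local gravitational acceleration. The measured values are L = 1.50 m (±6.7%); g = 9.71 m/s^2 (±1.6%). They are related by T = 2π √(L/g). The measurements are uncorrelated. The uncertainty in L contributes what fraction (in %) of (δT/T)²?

(δT/T)² = (½·δL/L)² + (−½·δg/g)²
  L term: (0.5×0.0670)² = 0.00112
  g term: (-0.5×0.0160)² = 6.4e-05
Total = 0.00119. Share from L = 0.00112/0.00119 = 0.946.

94.6%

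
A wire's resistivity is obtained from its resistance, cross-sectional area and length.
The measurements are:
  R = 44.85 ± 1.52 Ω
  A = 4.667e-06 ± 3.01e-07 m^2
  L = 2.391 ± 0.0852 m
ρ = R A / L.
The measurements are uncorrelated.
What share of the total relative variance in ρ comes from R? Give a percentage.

(δρ/ρ)² = (1·δR/R)² + (1·δA/A)² + (-1·δL/L)²
  R term: (1×0.0339)² = 0.00115
  A term: (1×0.0645)² = 0.00416
  L term: (-1×0.0356)² = 0.00127
Total = 0.00658. Share from R = 0.00115/0.00658 = 0.175.

17.5%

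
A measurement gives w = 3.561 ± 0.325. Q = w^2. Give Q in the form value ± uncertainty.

12.68 ± 2.31

Relative error in a monomial: (δQ/Q)² = Σ (nᵢ · δxᵢ/xᵢ)².
  (2·δw/w)² = (2×0.0913)² = 0.0333
δQ/Q = √(0.0333) = 0.183
Q = 12.68, so δQ = 0.183 × 12.68 = 2.31.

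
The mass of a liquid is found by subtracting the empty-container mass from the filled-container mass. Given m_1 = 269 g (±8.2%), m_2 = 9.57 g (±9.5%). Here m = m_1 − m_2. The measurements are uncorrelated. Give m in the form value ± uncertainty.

m is a linear combination, so absolute uncertainties add in quadrature:
  (δm_1)² = 487;  (δm_2)² = 0.827
δm = √(487) = 22.1 g
m = 259 g.

259 ± 22.1 g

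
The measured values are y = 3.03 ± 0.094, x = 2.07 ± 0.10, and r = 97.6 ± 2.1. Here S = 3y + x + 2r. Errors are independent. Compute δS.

4.21

Each term contributes (cᵢ δxᵢ)² to (δS)²:
  (3·δy)² = 0.0795;  (δx)² = 0.0100;  (2·δr)² = 17.6
δS = √(17.7) = 4.21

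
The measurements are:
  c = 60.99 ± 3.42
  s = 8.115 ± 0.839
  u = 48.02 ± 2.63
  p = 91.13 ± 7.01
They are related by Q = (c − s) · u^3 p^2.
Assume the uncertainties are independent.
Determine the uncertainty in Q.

1.14e+10

Let w = c − s = 52.88. δw = √(δc² + δs²) = √(11.7 + 0.704) = 3.52, so δw/w = 0.0666.
Q is then a monomial in w, u, p:
δQ/Q = √((δw/w)² + (3·δu/u)² + (2·δp/p)²) = √(0.00444 + 0.0270 + 0.0237) = 0.235
Q = 4.862e+10, so δQ = 0.235 × 4.862e+10 = 1.14e+10.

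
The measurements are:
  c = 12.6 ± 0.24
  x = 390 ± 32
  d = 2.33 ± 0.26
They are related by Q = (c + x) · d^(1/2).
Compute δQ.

Let u = c + x = 403. δu = √(δc² + δx²) = √(0.0576 + 1020) = 32.0, so δu/u = 0.0795.
Q is then a monomial in u, d:
δQ/Q = √((δu/u)² + (½·δd/d)²) = √(0.00632 + 0.00311) = 0.0971
Q = 615, so δQ = 0.0971 × 615 = 59.7.

59.7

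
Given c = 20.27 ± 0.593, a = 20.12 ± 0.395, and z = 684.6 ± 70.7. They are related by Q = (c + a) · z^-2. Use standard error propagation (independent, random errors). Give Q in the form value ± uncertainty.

Let u = c + a = 40.39. δu = √(δc² + δa²) = √(0.352 + 0.156) = 0.713, so δu/u = 0.0176.
Q is then a monomial in u, z:
δQ/Q = √((δu/u)² + (-2·δz/z)²) = √(0.000311 + 0.0427) = 0.207
Q = 8.618e-05, so δQ = 0.207 × 8.618e-05 = 1.79e-05.

(8.618 ± 1.79) × 10^-5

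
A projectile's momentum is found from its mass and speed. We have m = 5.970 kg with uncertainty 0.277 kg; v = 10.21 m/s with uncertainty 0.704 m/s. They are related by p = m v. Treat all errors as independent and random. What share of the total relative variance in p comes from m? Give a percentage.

(δp/p)² = (1·δm/m)² + (1·δv/v)²
  m term: (1×0.0464)² = 0.00215
  v term: (1×0.0690)² = 0.00475
Total = 0.00691. Share from m = 0.00215/0.00691 = 0.312.

31.2%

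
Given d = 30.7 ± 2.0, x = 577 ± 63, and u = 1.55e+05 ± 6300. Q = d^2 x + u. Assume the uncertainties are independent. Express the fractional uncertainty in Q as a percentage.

13.3%

Let p = d^2·x = 5.44e+05. δp/p = √((2·δd/d)² + (1·δx/x)²) = √(0.0170 + 0.0119) = 0.170, so δp = 92400.
Q = p + u: δQ = √(δp² + δu²) = √(8.55e+09 + 3.97e+07) = 92700
Q = 6.99e+05, so δQ/Q = 92700/6.99e+05 = 0.133.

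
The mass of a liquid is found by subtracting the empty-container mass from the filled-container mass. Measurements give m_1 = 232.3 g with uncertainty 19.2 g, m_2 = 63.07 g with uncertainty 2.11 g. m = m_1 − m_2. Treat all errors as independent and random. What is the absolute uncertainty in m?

Each term contributes (cᵢ δxᵢ)² to (δm)²:
  (δm_1)² = 369;  (δm_2)² = 4.45
δm = √(373) = 19.3 g

19.3 g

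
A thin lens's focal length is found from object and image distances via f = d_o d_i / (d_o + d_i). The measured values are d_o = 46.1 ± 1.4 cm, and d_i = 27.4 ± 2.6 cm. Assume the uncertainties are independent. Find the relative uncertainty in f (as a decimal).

0.0606

∂f/∂d_o = (d_i/(d_o+d_i))² = 0.139;  ∂f/∂d_i = (d_o/(d_o+d_i))² = 0.393
δf = √((∂f/∂d_o · δd_o)² + (∂f/∂d_i · δd_i)²) = √(0.0379 + 1.05) = 1.04 cm
f = 17.2 cm, so δf/f = 1.04/17.2 = 0.0606.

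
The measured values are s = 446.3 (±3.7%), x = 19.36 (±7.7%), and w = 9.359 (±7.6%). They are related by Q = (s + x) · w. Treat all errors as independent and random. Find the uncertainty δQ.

366

Let u = s + x = 465.7. δu = √(δs² + δx²) = √(273 + 2.22) = 16.6, so δu/u = 0.0356.
Q is then a monomial in u, w:
δQ/Q = √((δu/u)² + (1·δw/w)²) = √(0.00127 + 0.00578) = 0.0839
Q = 4358, so δQ = 0.0839 × 4358 = 366.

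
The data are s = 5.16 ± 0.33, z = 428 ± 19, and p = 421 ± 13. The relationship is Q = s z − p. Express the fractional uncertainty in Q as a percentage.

Let w = s·z = 2210. δw/w = √((1·δs/s)² + (1·δz/z)²) = √(0.00409 + 0.00197) = 0.0779, so δw = 172.
Q = w − p: δQ = √(δw² + δp²) = √(29600 + 169) = 172
Q = 1790, so δQ/Q = 172/1790 = 0.0965.

9.65%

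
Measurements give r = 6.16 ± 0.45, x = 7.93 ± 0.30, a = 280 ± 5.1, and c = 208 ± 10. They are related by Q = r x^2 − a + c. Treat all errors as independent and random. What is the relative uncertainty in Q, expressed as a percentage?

Let p = r·x^2 = 387. δp/p = √((1·δr/r)² + (2·δx/x)²) = √(0.00534 + 0.00572) = 0.105, so δp = 40.7.
Q = p − a + c: δQ = √(δp² + δa² + δc²) = √(1660 + 26.0 + 100) = 42.3
Q = 315, so δQ/Q = 42.3/315 = 0.134.

13.4%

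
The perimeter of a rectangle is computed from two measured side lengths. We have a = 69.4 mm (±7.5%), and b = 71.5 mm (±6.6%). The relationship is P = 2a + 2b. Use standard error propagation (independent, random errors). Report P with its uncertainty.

282 ± 14.1 mm

For a sum/difference, combine absolute errors in quadrature:
  (2·δa)² = 108;  (2·δb)² = 89.1
δP = √(197) = 14.1 mm
P = 282 mm.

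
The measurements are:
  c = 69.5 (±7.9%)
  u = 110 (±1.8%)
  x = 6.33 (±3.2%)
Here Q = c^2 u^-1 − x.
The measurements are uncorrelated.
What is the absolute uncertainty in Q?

6.99

Let p = c^2·u^-1 = 43.9. δp/p = √((2·δc/c)² + (-1·δu/u)²) = √(0.0250 + 0.000324) = 0.159, so δp = 6.98.
Q = p − x: δQ = √(δp² + δx²) = √(48.8 + 0.0410) = 6.99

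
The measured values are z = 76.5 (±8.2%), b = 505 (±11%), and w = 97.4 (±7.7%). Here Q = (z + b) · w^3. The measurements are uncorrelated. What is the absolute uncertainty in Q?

Let u = z + b = 582. δu = √(δz² + δb²) = √(39.4 + 3090) = 55.9, so δu/u = 0.0961.
Q is then a monomial in u, w:
δQ/Q = √((δu/u)² + (3·δw/w)²) = √(0.00924 + 0.0534) = 0.250
Q = 5.37e+08, so δQ = 0.250 × 5.37e+08 = 1.34e+08.

1.34e+08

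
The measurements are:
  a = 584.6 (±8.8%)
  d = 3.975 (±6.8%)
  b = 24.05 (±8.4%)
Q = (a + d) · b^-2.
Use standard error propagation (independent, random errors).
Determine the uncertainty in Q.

0.193

Let u = a + d = 588.6. δu = √(δa² + δd²) = √(2650 + 0.0731) = 51.4, so δu/u = 0.0874.
Q is then a monomial in u, b:
δQ/Q = √((δu/u)² + (-2·δb/b)²) = √(0.00764 + 0.0282) = 0.189
Q = 1.018, so δQ = 0.189 × 1.018 = 0.193.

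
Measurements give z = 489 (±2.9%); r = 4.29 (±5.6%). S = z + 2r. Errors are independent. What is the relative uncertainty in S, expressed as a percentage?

Each term contributes (cᵢ δxᵢ)² to (δS)²:
  (δz)² = 201;  (2·δr)² = 0.231
δS = √(201) = 14.2
S = 498, so δS/S = 14.2/498 = 0.0285.

2.85%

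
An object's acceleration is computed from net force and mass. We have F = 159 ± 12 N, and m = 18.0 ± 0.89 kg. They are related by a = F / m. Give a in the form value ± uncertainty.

8.83 ± 0.797 m/s^2

Relative error in a monomial: (δa/a)² = Σ (nᵢ · δxᵢ/xᵢ)².
  (1·δF/F)² = (1×0.0755)² = 0.00570;  (-1·δm/m)² = (-1×0.0494)² = 0.00244
δa/a = √(0.00814) = 0.0902
a = 8.83 m/s^2, so δa = 0.0902 × 8.83 = 0.797 m/s^2.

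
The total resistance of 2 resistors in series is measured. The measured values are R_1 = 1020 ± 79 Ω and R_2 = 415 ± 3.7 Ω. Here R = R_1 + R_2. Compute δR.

79.1 Ω

Each term contributes (cᵢ δxᵢ)² to (δR)²:
  (δR_1)² = 6240;  (δR_2)² = 13.7
δR = √(6250) = 79.1 Ω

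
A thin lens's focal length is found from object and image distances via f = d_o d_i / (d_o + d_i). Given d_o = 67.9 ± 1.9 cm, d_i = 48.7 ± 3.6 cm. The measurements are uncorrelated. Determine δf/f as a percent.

4.46%

∂f/∂d_o = (d_i/(d_o+d_i))² = 0.174;  ∂f/∂d_i = (d_o/(d_o+d_i))² = 0.339
δf = √((∂f/∂d_o · δd_o)² + (∂f/∂d_i · δd_i)²) = √(0.110 + 1.49) = 1.26 cm
f = 28.4 cm, so δf/f = 1.26/28.4 = 0.0446.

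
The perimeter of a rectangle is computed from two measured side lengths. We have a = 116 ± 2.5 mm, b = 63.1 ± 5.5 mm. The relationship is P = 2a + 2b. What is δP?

12.1 mm

Sums and differences: (δP)² = Σ (cᵢ δxᵢ)².
  (2·δa)² = 25.0;  (2·δb)² = 121
δP = √(146) = 12.1 mm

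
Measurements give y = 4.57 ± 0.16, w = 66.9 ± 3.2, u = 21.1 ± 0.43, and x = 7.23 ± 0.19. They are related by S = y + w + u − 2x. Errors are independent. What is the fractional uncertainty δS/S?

Sums and differences: (δS)² = Σ (cᵢ δxᵢ)².
  (δy)² = 0.0256;  (δw)² = 10.2;  (δu)² = 0.185;  (2·δx)² = 0.144
δS = √(10.6) = 3.25
S = 78.1, so δS/S = 3.25/78.1 = 0.0417.

0.0417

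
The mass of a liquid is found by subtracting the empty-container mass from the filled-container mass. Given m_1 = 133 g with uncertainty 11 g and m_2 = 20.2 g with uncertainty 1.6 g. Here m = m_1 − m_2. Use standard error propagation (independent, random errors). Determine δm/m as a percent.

For a sum/difference, combine absolute errors in quadrature:
  (δm_1)² = 121;  (δm_2)² = 2.56
δm = √(124) = 11.1 g
m = 113 g, so δm/m = 11.1/113 = 0.0985.

9.85%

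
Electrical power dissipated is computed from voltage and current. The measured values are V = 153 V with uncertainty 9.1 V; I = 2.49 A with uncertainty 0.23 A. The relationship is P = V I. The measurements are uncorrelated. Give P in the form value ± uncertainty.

381 ± 41.9 W

For a monomial P ∝ V, I, fractional errors add in quadrature:
  (1·δV/V)² = (1×0.0595)² = 0.00354;  (1·δI/I)² = (1×0.0924)² = 0.00853
δP/P = √(0.0121) = 0.110
P = 381 W, so δP = 0.110 × 381 = 41.9 W.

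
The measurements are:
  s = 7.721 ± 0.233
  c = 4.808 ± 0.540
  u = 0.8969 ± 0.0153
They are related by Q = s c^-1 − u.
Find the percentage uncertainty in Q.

Let p = s·c^-1 = 1.606. δp/p = √((1·δs/s)² + (-1·δc/c)²) = √(0.000911 + 0.0126) = 0.116, so δp = 0.187.
Q = p − u: δQ = √(δp² + δu²) = √(0.0349 + 0.000234) = 0.187
Q = 0.7090, so δQ/Q = 0.187/0.7090 = 0.264.

26.4%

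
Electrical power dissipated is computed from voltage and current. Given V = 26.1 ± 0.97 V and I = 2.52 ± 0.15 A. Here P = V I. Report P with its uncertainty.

Products/powers → add relative errors in quadrature, weighted by exponent:
  (1·δV/V)² = (1×0.0372)² = 0.00138;  (1·δI/I)² = (1×0.0595)² = 0.00354
δP/P = √(0.00492) = 0.0702
P = 65.8 W, so δP = 0.0702 × 65.8 = 4.62 W.

65.8 ± 4.62 W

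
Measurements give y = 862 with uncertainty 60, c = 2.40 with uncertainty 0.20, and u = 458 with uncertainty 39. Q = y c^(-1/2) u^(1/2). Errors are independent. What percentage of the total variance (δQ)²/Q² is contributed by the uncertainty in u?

21.6%

(δQ/Q)² = (1·δy/y)² + (−½·δc/c)² + (½·δu/u)²
  y term: (1×0.0696)² = 0.00484
  c term: (-0.5×0.0833)² = 0.00174
  u term: (0.5×0.0852)² = 0.00181
Total = 0.00839. Share from u = 0.00181/0.00839 = 0.216.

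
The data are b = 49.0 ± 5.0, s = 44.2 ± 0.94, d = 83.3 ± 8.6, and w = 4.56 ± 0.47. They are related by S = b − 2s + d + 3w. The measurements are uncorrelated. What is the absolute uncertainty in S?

10.2

Absolute uncertainties add in quadrature for a linear combination:
  (δb)² = 25.0;  (2·δs)² = 3.53;  (δd)² = 74.0;  (3·δw)² = 1.99
δS = √(104) = 10.2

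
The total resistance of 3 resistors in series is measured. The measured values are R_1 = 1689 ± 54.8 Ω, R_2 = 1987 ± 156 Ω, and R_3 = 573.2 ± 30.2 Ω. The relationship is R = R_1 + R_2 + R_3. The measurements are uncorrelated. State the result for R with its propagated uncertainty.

R is a linear combination, so absolute uncertainties add in quadrature:
  (δR_1)² = 3000;  (δR_2)² = 24300;  (δR_3)² = 912
δR = √(28300) = 168 Ω
R = 4249 Ω.

4249 ± 168 Ω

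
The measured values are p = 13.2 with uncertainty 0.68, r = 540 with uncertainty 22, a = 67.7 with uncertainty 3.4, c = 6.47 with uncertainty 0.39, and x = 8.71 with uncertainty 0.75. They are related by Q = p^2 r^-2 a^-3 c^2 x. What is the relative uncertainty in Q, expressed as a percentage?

Relative error in a monomial: (δQ/Q)² = Σ (nᵢ · δxᵢ/xᵢ)².
  (2·δp/p)² = (2×0.0515)² = 0.0106;  (-2·δr/r)² = (-2×0.0407)² = 0.00664;  (-3·δa/a)² = (-3×0.0502)² = 0.0227;  (2·δc/c)² = (2×0.0603)² = 0.0145;  (1·δx/x)² = (1×0.0861)² = 0.00741
δQ/Q = √(0.0619) = 0.249

24.9%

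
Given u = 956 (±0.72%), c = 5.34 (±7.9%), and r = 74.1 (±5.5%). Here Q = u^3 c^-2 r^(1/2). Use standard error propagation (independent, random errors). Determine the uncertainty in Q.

4.27e+07

For a monomial Q ∝ u^3, c^-2, r^(1/2), fractional errors add in quadrature:
  (3·δu/u)² = (3×0.00720)² = 0.000467;  (-2·δc/c)² = (-2×0.0790)² = 0.0250;  (½·δr/r)² = (0.5×0.0550)² = 0.000756
δQ/Q = √(0.0262) = 0.162
Q = 2.64e+08, so δQ = 0.162 × 2.64e+08 = 4.27e+07.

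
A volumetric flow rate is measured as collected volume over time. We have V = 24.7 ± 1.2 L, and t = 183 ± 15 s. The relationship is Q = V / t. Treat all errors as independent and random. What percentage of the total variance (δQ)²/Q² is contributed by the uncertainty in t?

(δQ/Q)² = (1·δV/V)² + (-1·δt/t)²
  V term: (1×0.0486)² = 0.00236
  t term: (-1×0.0820)² = 0.00672
Total = 0.00908. Share from t = 0.00672/0.00908 = 0.740.

74.0%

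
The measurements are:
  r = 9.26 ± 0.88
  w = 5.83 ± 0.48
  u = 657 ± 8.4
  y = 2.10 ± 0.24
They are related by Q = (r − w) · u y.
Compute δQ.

Let h = r − w = 3.43. δh = √(δr² + δw²) = √(0.774 + 0.230) = 1.00, so δh/h = 0.292.
Q is then a monomial in h, u, y:
δQ/Q = √((δh/h)² + (1·δu/u)² + (1·δy/y)²) = √(0.0854 + 0.000163 + 0.0131) = 0.314
Q = 4730, so δQ = 0.314 × 4730 = 1490.

1490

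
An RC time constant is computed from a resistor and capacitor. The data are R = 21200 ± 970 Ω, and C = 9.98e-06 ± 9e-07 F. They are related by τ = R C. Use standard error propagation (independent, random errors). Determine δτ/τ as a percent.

Relative error in a monomial: (δτ/τ)² = Σ (nᵢ · δxᵢ/xᵢ)².
  (1·δR/R)² = (1×0.0458)² = 0.00209;  (1·δC/C)² = (1×0.0902)² = 0.00813
δτ/τ = √(0.0102) = 0.101

10.1%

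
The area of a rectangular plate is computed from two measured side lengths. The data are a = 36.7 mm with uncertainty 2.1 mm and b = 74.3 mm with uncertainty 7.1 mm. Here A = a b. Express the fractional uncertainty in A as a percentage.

11.1%

For a monomial A ∝ a, b, fractional errors add in quadrature:
  (1·δa/a)² = (1×0.0572)² = 0.00327;  (1·δb/b)² = (1×0.0956)² = 0.00913
δA/A = √(0.0124) = 0.111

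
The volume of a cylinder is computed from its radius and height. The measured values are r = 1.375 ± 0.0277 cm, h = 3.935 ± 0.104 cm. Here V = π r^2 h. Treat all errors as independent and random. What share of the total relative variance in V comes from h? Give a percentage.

30.1%

(δV/V)² = (2·δr/r)² + (1·δh/h)²
  r term: (2×0.0201)² = 0.00162
  h term: (1×0.0264)² = 0.000699
Total = 0.00232. Share from h = 0.000699/0.00232 = 0.301.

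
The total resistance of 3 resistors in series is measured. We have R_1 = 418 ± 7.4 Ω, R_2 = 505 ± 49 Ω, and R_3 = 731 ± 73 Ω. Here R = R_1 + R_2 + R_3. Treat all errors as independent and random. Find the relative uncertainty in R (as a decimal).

Sums and differences: (δR)² = Σ (cᵢ δxᵢ)².
  (δR_1)² = 54.8;  (δR_2)² = 2400;  (δR_3)² = 5330
δR = √(7780) = 88.2 Ω
R = 1650 Ω, so δR/R = 88.2/1650 = 0.0533.

0.0533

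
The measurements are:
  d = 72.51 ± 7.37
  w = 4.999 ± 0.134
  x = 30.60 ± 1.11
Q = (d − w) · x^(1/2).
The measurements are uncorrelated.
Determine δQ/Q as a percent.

Let u = d − w = 67.51. δu = √(δd² + δw²) = √(54.3 + 0.0180) = 7.37, so δu/u = 0.109.
Q is then a monomial in u, x:
δQ/Q = √((δu/u)² + (½·δx/x)²) = √(0.0119 + 0.000329) = 0.111

11.1%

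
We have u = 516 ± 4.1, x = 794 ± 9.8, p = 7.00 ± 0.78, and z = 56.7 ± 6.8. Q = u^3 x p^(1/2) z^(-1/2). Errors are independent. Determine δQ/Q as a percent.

8.61%

For a monomial Q ∝ u^3, x, p^(1/2), z^(-1/2), fractional errors add in quadrature:
  (3·δu/u)² = (3×0.00795)² = 0.000568;  (1·δx/x)² = (1×0.0123)² = 0.000152;  (½·δp/p)² = (0.5×0.111)² = 0.00310;  (−½·δz/z)² = (-0.5×0.120)² = 0.00360
δQ/Q = √(0.00742) = 0.0861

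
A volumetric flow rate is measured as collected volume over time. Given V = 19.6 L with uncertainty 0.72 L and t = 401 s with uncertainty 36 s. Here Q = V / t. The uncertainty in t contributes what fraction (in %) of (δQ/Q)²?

85.7%

(δQ/Q)² = (1·δV/V)² + (-1·δt/t)²
  V term: (1×0.0367)² = 0.00135
  t term: (-1×0.0898)² = 0.00806
Total = 0.00941. Share from t = 0.00806/0.00941 = 0.857.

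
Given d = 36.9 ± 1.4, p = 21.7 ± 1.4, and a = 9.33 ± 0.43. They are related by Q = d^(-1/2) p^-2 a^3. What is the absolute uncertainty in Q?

Q is a product of powers, so relative uncertainties combine in quadrature:
  (−½·δd/d)² = (-0.5×0.0379)² = 0.000360;  (-2·δp/p)² = (-2×0.0645)² = 0.0166;  (3·δa/a)² = (3×0.0461)² = 0.0191
δQ/Q = √(0.0361) = 0.190
Q = 0.284, so δQ = 0.190 × 0.284 = 0.0540.

0.0540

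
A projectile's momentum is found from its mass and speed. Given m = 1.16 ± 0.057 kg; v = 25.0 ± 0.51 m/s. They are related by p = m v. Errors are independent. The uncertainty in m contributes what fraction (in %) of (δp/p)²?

(δp/p)² = (1·δm/m)² + (1·δv/v)²
  m term: (1×0.0491)² = 0.00241
  v term: (1×0.0204)² = 0.000416
Total = 0.00283. Share from m = 0.00241/0.00283 = 0.853.

85.3%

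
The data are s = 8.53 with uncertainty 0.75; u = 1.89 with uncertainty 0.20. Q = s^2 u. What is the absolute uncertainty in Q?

28.2

For a monomial Q ∝ s^2, u, fractional errors add in quadrature:
  (2·δs/s)² = (2×0.0879)² = 0.0309;  (1·δu/u)² = (1×0.106)² = 0.0112
δQ/Q = √(0.0421) = 0.205
Q = 138, so δQ = 0.205 × 138 = 28.2.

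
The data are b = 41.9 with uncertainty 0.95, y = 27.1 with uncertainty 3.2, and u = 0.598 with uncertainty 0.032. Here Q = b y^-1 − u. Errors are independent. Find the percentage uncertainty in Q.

Let p = b·y^-1 = 1.55. δp/p = √((1·δb/b)² + (-1·δy/y)²) = √(0.000514 + 0.0139) = 0.120, so δp = 0.186.
Q = p − u: δQ = √(δp² + δu²) = √(0.0346 + 0.00102) = 0.189
Q = 0.948, so δQ/Q = 0.189/0.948 = 0.199.

19.9%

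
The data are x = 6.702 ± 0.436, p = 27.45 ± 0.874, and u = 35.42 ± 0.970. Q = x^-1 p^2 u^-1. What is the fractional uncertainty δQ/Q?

0.0951

Products/powers → add relative errors in quadrature, weighted by exponent:
  (-1·δx/x)² = (-1×0.0651)² = 0.00423;  (2·δp/p)² = (2×0.0318)² = 0.00406;  (-1·δu/u)² = (-1×0.0274)² = 0.000750
δQ/Q = √(0.00904) = 0.0951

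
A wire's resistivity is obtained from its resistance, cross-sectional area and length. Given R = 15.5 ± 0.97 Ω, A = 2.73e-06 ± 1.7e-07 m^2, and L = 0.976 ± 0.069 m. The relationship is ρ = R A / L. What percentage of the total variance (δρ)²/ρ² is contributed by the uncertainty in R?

(δρ/ρ)² = (1·δR/R)² + (1·δA/A)² + (-1·δL/L)²
  R term: (1×0.0626)² = 0.00392
  A term: (1×0.0623)² = 0.00388
  L term: (-1×0.0707)² = 0.00500
Total = 0.0128. Share from R = 0.00392/0.0128 = 0.306.

30.6%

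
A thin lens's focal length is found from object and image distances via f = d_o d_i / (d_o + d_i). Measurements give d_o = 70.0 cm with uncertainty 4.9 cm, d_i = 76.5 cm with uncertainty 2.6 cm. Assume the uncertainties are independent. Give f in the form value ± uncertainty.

36.6 ± 1.46 cm

∂f/∂d_o = (d_i/(d_o+d_i))² = 0.273;  ∂f/∂d_i = (d_o/(d_o+d_i))² = 0.228
δf = √((∂f/∂d_o · δd_o)² + (∂f/∂d_i · δd_i)²) = √(1.79 + 0.352) = 1.46 cm
f = 36.6 cm.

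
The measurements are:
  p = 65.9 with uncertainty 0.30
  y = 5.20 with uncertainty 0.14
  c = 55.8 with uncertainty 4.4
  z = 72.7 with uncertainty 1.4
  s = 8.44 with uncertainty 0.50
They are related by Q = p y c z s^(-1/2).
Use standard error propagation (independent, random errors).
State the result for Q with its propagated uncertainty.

(4.79 ± 0.434) × 10^5

Q is a product of powers, so relative uncertainties combine in quadrature:
  (1·δp/p)² = (1×0.00455)² = 2.07e-05;  (1·δy/y)² = (1×0.0269)² = 0.000725;  (1·δc/c)² = (1×0.0789)² = 0.00622;  (1·δz/z)² = (1×0.0193)² = 0.000371;  (−½·δs/s)² = (-0.5×0.0592)² = 0.000877
δQ/Q = √(0.00821) = 0.0906
Q = 4.79e+05, so δQ = 0.0906 × 4.79e+05 = 43400.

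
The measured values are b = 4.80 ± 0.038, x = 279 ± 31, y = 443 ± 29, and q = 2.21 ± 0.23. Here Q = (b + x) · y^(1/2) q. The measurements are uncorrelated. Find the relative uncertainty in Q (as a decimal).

Let u = b + x = 284. δu = √(δb² + δx²) = √(0.00144 + 961) = 31.0, so δu/u = 0.109.
Q is then a monomial in u, y, q:
δQ/Q = √((δu/u)² + (½·δy/y)² + (1·δq/q)²) = √(0.0119 + 0.00107 + 0.0108) = 0.154

0.154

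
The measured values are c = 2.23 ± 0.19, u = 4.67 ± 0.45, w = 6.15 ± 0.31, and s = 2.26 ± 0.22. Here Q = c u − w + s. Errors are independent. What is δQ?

Let p = c·u = 10.4. δp/p = √((1·δc/c)² + (1·δu/u)²) = √(0.00726 + 0.00929) = 0.129, so δp = 1.34.
Q = p − w + s: δQ = √(δp² + δw² + δs²) = √(1.79 + 0.0961 + 0.0484) = 1.39

1.39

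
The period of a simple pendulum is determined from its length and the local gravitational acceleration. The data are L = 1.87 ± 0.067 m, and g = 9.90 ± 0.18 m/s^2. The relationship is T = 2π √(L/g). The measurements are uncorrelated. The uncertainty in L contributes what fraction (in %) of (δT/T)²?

79.5%

(δT/T)² = (½·δL/L)² + (−½·δg/g)²
  L term: (0.5×0.0358)² = 0.000321
  g term: (-0.5×0.0182)² = 8.26e-05
Total = 0.000404. Share from L = 0.000321/0.000404 = 0.795.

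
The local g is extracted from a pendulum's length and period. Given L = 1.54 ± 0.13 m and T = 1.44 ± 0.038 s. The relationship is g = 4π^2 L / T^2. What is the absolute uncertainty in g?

2.92 m/s^2

Since g is a product/quotient, work with relative uncertainties:
  (1·δL/L)² = (1×0.0844)² = 0.00713;  (-2·δT/T)² = (-2×0.0264)² = 0.00279
δg/g = √(0.00991) = 0.0996
g = 29.3 m/s^2, so δg = 0.0996 × 29.3 = 2.92 m/s^2.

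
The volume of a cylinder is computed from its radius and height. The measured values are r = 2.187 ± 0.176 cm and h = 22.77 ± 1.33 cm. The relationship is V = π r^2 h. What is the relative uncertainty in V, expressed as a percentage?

17.1%

Products/powers → add relative errors in quadrature, weighted by exponent:
  (2·δr/r)² = (2×0.0805)² = 0.0259;  (1·δh/h)² = (1×0.0584)² = 0.00341
δV/V = √(0.0293) = 0.171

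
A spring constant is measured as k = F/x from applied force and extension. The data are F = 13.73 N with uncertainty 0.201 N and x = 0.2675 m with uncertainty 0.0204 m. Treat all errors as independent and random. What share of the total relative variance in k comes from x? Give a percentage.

(δk/k)² = (1·δF/F)² + (-1·δx/x)²
  F term: (1×0.0146)² = 0.000214
  x term: (-1×0.0763)² = 0.00582
Total = 0.00603. Share from x = 0.00582/0.00603 = 0.964.

96.4%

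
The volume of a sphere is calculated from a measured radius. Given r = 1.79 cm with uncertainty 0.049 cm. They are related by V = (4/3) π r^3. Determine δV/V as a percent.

Since V is a product/quotient, work with relative uncertainties:
  (3·δr/r)² = (3×0.0274)² = 0.00674
δV/V = √(0.00674) = 0.0821

8.21%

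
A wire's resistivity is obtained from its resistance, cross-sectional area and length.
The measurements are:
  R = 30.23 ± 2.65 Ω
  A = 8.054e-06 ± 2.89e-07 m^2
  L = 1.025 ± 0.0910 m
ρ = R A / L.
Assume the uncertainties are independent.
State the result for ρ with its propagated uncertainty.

For a monomial ρ ∝ R, A, L^-1, fractional errors add in quadrature:
  (1·δR/R)² = (1×0.0877)² = 0.00768;  (1·δA/A)² = (1×0.0359)² = 0.00129;  (-1·δL/L)² = (-1×0.0888)² = 0.00788
δρ/ρ = √(0.0169) = 0.130
ρ = 0.0002375 Ω·m, so δρ = 0.130 × 0.0002375 = 3.08e-05 Ω·m.

(2.375 ± 0.308) × 10^-4 Ω·m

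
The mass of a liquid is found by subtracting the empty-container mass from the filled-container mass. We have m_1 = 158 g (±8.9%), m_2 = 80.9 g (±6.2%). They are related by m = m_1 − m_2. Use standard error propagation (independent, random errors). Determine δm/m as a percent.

19.4%

Absolute uncertainties add in quadrature for a linear combination:
  (δm_1)² = 198;  (δm_2)² = 25.2
δm = √(223) = 14.9 g
m = 77.1 g, so δm/m = 14.9/77.1 = 0.194.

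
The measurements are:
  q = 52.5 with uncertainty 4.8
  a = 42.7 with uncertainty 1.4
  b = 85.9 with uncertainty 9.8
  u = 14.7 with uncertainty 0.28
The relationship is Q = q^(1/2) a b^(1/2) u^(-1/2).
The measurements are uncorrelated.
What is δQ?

Relative error in a monomial: (δQ/Q)² = Σ (nᵢ · δxᵢ/xᵢ)².
  (½·δq/q)² = (0.5×0.0914)² = 0.00209;  (1·δa/a)² = (1×0.0328)² = 0.00107;  (½·δb/b)² = (0.5×0.114)² = 0.00325;  (−½·δu/u)² = (-0.5×0.0190)² = 9.07e-05
δQ/Q = √(0.00651) = 0.0807
Q = 748, so δQ = 0.0807 × 748 = 60.3.

60.3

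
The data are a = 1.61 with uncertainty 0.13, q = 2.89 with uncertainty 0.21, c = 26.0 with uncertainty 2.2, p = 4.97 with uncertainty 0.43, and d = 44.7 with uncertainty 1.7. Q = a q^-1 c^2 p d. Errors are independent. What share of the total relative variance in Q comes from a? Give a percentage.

13.2%

(δQ/Q)² = (1·δa/a)² + (-1·δq/q)² + (2·δc/c)² + (1·δp/p)² + (1·δd/d)²
  a term: (1×0.0807)² = 0.00652
  q term: (-1×0.0727)² = 0.00528
  c term: (2×0.0846)² = 0.0286
  p term: (1×0.0865)² = 0.00749
  d term: (1×0.0380)² = 0.00145
Total = 0.0494. Share from a = 0.00652/0.0494 = 0.132.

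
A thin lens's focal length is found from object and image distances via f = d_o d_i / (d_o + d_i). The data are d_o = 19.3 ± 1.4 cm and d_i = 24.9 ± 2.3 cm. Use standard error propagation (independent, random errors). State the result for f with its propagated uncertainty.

∂f/∂d_o = (d_i/(d_o+d_i))² = 0.317;  ∂f/∂d_i = (d_o/(d_o+d_i))² = 0.191
δf = √((∂f/∂d_o · δd_o)² + (∂f/∂d_i · δd_i)²) = √(0.197 + 0.192) = 0.624 cm
f = 10.9 cm.

10.9 ± 0.624 cm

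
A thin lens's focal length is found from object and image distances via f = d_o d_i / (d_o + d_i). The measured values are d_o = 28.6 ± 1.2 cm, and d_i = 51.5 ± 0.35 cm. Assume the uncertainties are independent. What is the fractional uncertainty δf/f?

∂f/∂d_o = (d_i/(d_o+d_i))² = 0.413;  ∂f/∂d_i = (d_o/(d_o+d_i))² = 0.127
δf = √((∂f/∂d_o · δd_o)² + (∂f/∂d_i · δd_i)²) = √(0.246 + 0.00199) = 0.498 cm
f = 18.4 cm, so δf/f = 0.498/18.4 = 0.0271.

0.0271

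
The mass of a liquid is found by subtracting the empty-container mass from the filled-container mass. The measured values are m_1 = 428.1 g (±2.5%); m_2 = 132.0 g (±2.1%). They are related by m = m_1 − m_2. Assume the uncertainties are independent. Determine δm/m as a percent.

3.73%

Absolute uncertainties add in quadrature for a linear combination:
  (δm_1)² = 115;  (δm_2)² = 7.68
δm = √(122) = 11.1 g
m = 296.1 g, so δm/m = 11.1/296.1 = 0.0373.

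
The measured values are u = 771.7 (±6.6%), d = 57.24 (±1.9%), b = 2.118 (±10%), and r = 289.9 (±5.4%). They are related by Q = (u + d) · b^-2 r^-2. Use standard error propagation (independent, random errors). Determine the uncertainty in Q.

0.000518

Let w = u + d = 828.9. δw = √(δu² + δd²) = √(2590 + 1.18) = 50.9, so δw/w = 0.0615.
Q is then a monomial in w, b, r:
δQ/Q = √((δw/w)² + (-2·δb/b)² + (-2·δr/r)²) = √(0.00378 + 0.0400 + 0.0117) = 0.235
Q = 0.002199, so δQ = 0.235 × 0.002199 = 0.000518.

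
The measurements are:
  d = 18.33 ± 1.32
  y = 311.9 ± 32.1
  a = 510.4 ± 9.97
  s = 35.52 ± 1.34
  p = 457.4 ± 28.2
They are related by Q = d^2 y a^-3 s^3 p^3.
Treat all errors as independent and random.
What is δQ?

9.67e+08

Each factor contributes (exponent × relative error)² to (δQ/Q)²:
  (2·δd/d)² = (2×0.0720)² = 0.0207;  (1·δy/y)² = (1×0.103)² = 0.0106;  (-3·δa/a)² = (-3×0.0195)² = 0.00343;  (3·δs/s)² = (3×0.0377)² = 0.0128;  (3·δp/p)² = (3×0.0617)² = 0.0342
δQ/Q = √(0.0818) = 0.286
Q = 3.38e+09, so δQ = 0.286 × 3.38e+09 = 9.67e+08.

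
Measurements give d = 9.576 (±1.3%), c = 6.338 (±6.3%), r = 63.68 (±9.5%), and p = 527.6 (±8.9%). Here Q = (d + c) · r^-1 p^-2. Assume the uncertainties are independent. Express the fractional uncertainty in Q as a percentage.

Let u = d + c = 15.91. δu = √(δd² + δc²) = √(0.0155 + 0.159) = 0.418, so δu/u = 0.0263.
Q is then a monomial in u, r, p:
δQ/Q = √((δu/u)² + (-1·δr/r)² + (-2·δp/p)²) = √(0.000691 + 0.00903 + 0.0317) = 0.203

20.3%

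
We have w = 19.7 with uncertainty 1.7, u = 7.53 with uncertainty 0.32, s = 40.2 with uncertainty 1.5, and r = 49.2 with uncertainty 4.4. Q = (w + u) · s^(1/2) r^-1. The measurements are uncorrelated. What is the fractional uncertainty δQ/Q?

Let h = w + u = 27.2. δh = √(δw² + δu²) = √(2.89 + 0.102) = 1.73, so δh/h = 0.0635.
Q is then a monomial in h, s, r:
δQ/Q = √((δh/h)² + (½·δs/s)² + (-1·δr/r)²) = √(0.00404 + 0.000348 + 0.00800) = 0.111

0.111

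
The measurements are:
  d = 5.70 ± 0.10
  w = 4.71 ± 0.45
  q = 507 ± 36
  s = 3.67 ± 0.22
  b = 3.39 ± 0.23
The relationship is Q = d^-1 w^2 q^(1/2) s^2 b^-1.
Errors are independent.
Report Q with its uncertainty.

For a monomial Q ∝ d^-1, w^2, q^(1/2), s^2, b^-1, fractional errors add in quadrature:
  (-1·δd/d)² = (-1×0.0175)² = 0.000308;  (2·δw/w)² = (2×0.0955)² = 0.0365;  (½·δq/q)² = (0.5×0.0710)² = 0.00126;  (2·δs/s)² = (2×0.0599)² = 0.0144;  (-1·δb/b)² = (-1×0.0678)² = 0.00460
δQ/Q = √(0.0571) = 0.239
Q = 348, so δQ = 0.239 × 348 = 83.2.

348 ± 83.2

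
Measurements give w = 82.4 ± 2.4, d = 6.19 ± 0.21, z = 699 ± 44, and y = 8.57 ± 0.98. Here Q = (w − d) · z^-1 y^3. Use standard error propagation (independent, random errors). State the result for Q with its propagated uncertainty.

Let u = w − d = 76.2. δu = √(δw² + δd²) = √(5.76 + 0.0441) = 2.41, so δu/u = 0.0316.
Q is then a monomial in u, z, y:
δQ/Q = √((δu/u)² + (-1·δz/z)² + (3·δy/y)²) = √(0.000999 + 0.00396 + 0.118) = 0.350
Q = 68.6, so δQ = 0.350 × 68.6 = 24.0.

68.6 ± 24.0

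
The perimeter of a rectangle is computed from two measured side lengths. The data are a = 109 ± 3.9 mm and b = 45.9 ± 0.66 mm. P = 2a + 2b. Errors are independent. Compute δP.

7.91 mm

For a sum/difference, combine absolute errors in quadrature:
  (2·δa)² = 60.8;  (2·δb)² = 1.74
δP = √(62.6) = 7.91 mm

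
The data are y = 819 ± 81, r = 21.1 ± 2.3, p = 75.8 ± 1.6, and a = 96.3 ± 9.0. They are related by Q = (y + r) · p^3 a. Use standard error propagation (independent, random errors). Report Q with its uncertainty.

Let u = y + r = 840. δu = √(δy² + δr²) = √(6560 + 5.29) = 81.0, so δu/u = 0.0965.
Q is then a monomial in u, p, a:
δQ/Q = √((δu/u)² + (3·δp/p)² + (1·δa/a)²) = √(0.00930 + 0.00401 + 0.00873) = 0.148
Q = 3.52e+10, so δQ = 0.148 × 3.52e+10 = 5.23e+09.

(3.52 ± 0.523) × 10^10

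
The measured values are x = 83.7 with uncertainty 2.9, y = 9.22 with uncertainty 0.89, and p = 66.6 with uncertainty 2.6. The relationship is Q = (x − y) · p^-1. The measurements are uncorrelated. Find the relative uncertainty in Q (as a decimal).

Let u = x − y = 74.5. δu = √(δx² + δy²) = √(8.41 + 0.792) = 3.03, so δu/u = 0.0407.
Q is then a monomial in u, p:
δQ/Q = √((δu/u)² + (-1·δp/p)²) = √(0.00166 + 0.00152) = 0.0564

0.0564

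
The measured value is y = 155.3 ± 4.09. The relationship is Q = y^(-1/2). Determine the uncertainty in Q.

0.00106

Q ∝ y^(-1/2), so δQ/Q = |−½| · δy/y = 0.5 × 0.0263 = 0.0132.
Q = 0.08024, so δQ = 0.0132 × 0.08024 = 0.00106.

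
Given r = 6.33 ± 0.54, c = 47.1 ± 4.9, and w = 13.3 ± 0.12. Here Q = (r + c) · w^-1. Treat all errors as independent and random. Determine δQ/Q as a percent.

Let u = r + c = 53.4. δu = √(δr² + δc²) = √(0.292 + 24.0) = 4.93, so δu/u = 0.0923.
Q is then a monomial in u, w:
δQ/Q = √((δu/u)² + (-1·δw/w)²) = √(0.00851 + 8.14e-05) = 0.0927

9.27%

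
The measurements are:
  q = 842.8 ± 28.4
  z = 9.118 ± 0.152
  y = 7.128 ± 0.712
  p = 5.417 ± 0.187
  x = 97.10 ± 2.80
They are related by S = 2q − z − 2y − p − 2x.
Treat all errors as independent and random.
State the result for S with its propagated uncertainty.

S is a linear combination, so absolute uncertainties add in quadrature:
  (2·δq)² = 3230;  (δz)² = 0.0231;  (2·δy)² = 2.03;  (δp)² = 0.0350;  (2·δx)² = 31.4
δS = √(3260) = 57.1
S = 1463.

1463 ± 57.1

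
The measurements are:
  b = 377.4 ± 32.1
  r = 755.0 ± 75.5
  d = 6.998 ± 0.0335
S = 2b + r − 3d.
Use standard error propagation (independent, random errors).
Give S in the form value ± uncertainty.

1489 ± 99.1

For a sum/difference, combine absolute errors in quadrature:
  (2·δb)² = 4120;  (δr)² = 5700;  (3·δd)² = 0.0101
δS = √(9820) = 99.1
S = 1489.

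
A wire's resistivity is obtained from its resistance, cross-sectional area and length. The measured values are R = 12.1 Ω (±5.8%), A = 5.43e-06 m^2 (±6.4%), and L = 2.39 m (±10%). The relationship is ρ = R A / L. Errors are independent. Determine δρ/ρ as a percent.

13.2%

For a monomial ρ ∝ R, A, L^-1, fractional errors add in quadrature:
  (1·δR/R)² = (1×0.0580)² = 0.00336;  (1·δA/A)² = (1×0.0640)² = 0.00410;  (-1·δL/L)² = (-1×0.100)² = 0.0100
δρ/ρ = √(0.0175) = 0.132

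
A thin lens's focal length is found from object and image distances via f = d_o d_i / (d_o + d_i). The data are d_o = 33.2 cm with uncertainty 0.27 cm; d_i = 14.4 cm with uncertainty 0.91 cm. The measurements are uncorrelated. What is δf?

∂f/∂d_o = (d_i/(d_o+d_i))² = 0.0915;  ∂f/∂d_i = (d_o/(d_o+d_i))² = 0.486
δf = √((∂f/∂d_o · δd_o)² + (∂f/∂d_i · δd_i)²) = √(0.000611 + 0.196) = 0.443 cm

0.443 cm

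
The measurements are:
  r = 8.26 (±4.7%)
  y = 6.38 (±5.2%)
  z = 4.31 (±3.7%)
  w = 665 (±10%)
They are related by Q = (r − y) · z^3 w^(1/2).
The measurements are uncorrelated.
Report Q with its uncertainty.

3880 ± 1160

Let u = r − y = 1.88. δu = √(δr² + δy²) = √(0.151 + 0.110) = 0.511, so δu/u = 0.272.
Q is then a monomial in u, z, w:
δQ/Q = √((δu/u)² + (3·δz/z)² + (½·δw/w)²) = √(0.0738 + 0.0123 + 0.00250) = 0.298
Q = 3880, so δQ = 0.298 × 3880 = 1160.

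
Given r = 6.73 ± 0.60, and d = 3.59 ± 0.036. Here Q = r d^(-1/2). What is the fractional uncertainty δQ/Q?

0.0893

Products/powers → add relative errors in quadrature, weighted by exponent:
  (1·δr/r)² = (1×0.0892)² = 0.00795;  (−½·δd/d)² = (-0.5×0.0100)² = 2.51e-05
δQ/Q = √(0.00797) = 0.0893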